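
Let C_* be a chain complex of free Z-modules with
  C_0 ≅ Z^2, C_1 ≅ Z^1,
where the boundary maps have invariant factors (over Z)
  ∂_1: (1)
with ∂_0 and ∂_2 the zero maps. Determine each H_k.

H_0: b_0 = 2 − 0 − 1 = 1; torsion from ∂_1 factors > 1: none. So H_0 ≅ Z.
H_1: b_1 = 1 − 1 − 0 = 0; torsion from ∂_2 factors > 1: none. So H_1 ≅ 0.

H_0 ≅ Z,  H_1 = 0.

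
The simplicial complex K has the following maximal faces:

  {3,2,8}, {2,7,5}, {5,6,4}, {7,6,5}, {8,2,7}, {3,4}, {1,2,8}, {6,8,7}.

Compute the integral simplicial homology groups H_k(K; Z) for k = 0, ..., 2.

We work with the vertex ordering 1 < 2 < 3 < 4 < 5 < 6 < 7 < 8. The simplices of K, each written with vertices in increasing order, are:

  0-simplices (8): [1], [2], [3], [4], [5], [6], [7], [8]
  1-simplices (15): [1,2], [1,8], [2,3], [2,5], [2,7], [2,8], [3,4], [3,8], [4,5], [4,6], [5,6], [5,7], [6,7], [6,8], [7,8]
  2-simplices (7): [1,2,8], [2,3,8], [2,5,7], [2,7,8], [4,5,6], [5,6,7], [6,7,8]

Hence C_0 ≅ Z^8, C_1 ≅ Z^15, C_2 ≅ Z^7.

∂_1: C_1 → C_0 is given by ∂[p,q] = [q] − [p]. For instance
  ∂[2,3] = [3] − [2].
The resulting 8×15 matrix has rank 7, and its Smith normal form has invariant factors (1,1,1,1,1,1,1).

∂_2: C_2 → C_1 maps a triangle to the signed sum of its edges. For instance
  ∂[1,2,8] = [2,8] − [1,8] + [1,2],
  ∂[4,5,6] = [5,6] − [4,6] + [4,5].
This gives a 15×7 integer matrix of rank 7; reducing to Smith normal form yields diagonal entries (1,1,1,1,1,1,1).

Computing H_k = (kernel of ∂_k) / (image of ∂_{k+1}):

  H_0: rank C_0 − rank ∂_1 = 8 − 7 = 1, and the invariant factors of ∂_1 are all 1, so H_0 = Z.
  H_1: rank ker ∂_1 − rank ∂_2 = (15 − 7) − 7 = 1, and the invariant factors of ∂_2 are all 1, so H_1 = Z.
  H_2: rank ker ∂_2 − rank ∂_3 = (7 − 7) − 0 = 0, and there is no ∂_3, so H_2 = 0.

As a check, the Euler characteristic is 8 − 15 + 7 = 0, which agrees with 1 − 1 + 0 = 0.

H_0 = Z,  H_1 = Z,  H_2 = 0.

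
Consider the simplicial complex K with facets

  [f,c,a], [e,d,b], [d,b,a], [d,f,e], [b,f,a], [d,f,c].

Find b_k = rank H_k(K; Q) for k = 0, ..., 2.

Fix the vertex order a < b < c < d < e < f and write every simplex with vertices in increasing order. Then dim K = 2 and the simplices of K are:

  0-simplices (6): a, b, c, d, e, f
  1-simplices (12): ab, ac, ad, af, bd, be, bf, cd, cf, de, df, ef
  2-simplices (6): abd, abf, acf, bde, cdf, def

giving chain groups C_0 ≅ Z^6, C_1 ≅ Z^12, C_2 ≅ Z^6.

Boundary ∂_1: C_1 → C_0 sends each edge [p,q] (with p < q) to q − p. For instance
  ∂ad = d − a.
This gives a 6×12 integer matrix of rank 5; reducing to Smith normal form yields diagonal entries (1,1,1,1,1).

∂_2: C_2 → C_1 sends each 2-simplex [p,q,r] to [q,r] − [p,r] + [p,q]. For instance
  ∂cdf = df − cf + cd,
  ∂def = ef − df + de.
As a 12×6 matrix over Z this has rank 6, with invariant factors (1,1,1,1,1,1).

Computing H_k = (kernel of ∂_k) / (image of ∂_{k+1}):

  H_0: rank C_0 − rank ∂_1 = 6 − 5 = 1, and the invariant factors of ∂_1 are all 1, so H_0 = Z.
  H_1: rank ker ∂_1 − rank ∂_2 = (12 − 5) − 6 = 1, and the invariant factors of ∂_2 are all 1, so H_1 = Z.
  H_2: rank ker ∂_2 − rank ∂_3 = (6 − 6) − 0 = 0, and there is no ∂_3, so H_2 = 0.

As a check, the Euler characteristic is 6 − 12 + 6 = 0, which agrees with 1 − 1 + 0 = 0.

Hence the Betti numbers are b_0 = 1, b_1 = 1, b_2 = 0.

b_0 = 1, b_1 = 1, b_2 = 0.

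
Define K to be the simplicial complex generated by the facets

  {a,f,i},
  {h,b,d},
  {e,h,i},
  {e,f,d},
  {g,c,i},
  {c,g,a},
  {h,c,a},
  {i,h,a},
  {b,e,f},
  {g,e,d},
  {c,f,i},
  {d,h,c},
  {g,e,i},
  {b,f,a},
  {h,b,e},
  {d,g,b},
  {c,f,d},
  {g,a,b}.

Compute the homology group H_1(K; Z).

H_1 = Z ⊕ Z/2Z.

We work with the vertex ordering a < b < c < d < e < f < g < h < i. The simplices of K, each written with vertices in increasing order, are:

  0-simplices (9): a, b, c, d, e, f, g, h, i
  1-simplices (27): ab, ac, af, ag, ah, ai, bd, be, bf, bg, bh, cd, cf, cg, ch, ci, de, df, dg, dh, ef, eg, eh, ei, fi, gi, hi
  2-simplices (18): abf, abg, acg, ach, afi, ahi, bdg, bdh, bef, beh, cdf, cdh, cfi, cgi, def, deg, egi, ehi

Hence C_0 ≅ Z^9, C_1 ≅ Z^27, C_2 ≅ Z^18.

The boundary map ∂_1: C_1 → C_0 sends each edge [p,q] (with p < q) to q − p. For instance
  ∂bf = f − b.
The 9×27 boundary matrix has rank 8 and Smith normal form diag(1,1,1,1,1,1,1,1).

∂_2: C_2 → C_1 acts by ∂[p,q,r] = [q,r] − [p,r] + [p,q]. For instance
  ∂ehi = hi − ei + eh,
  ∂def = ef − df + de.
This gives a 27×18 integer matrix of rank 18; reducing to Smith normal form yields diagonal entries (1,1,1,1,1,1,1,1,1,1,1,1,1,1,1,1,1,2).

Computing H_k = (kernel of ∂_k) / (image of ∂_{k+1}):

  H_1: rank ker ∂_1 − rank ∂_2 = (27 − 8) − 18 = 1, and ∂_2 has invariant factor 2 > 1, so H_1 = Z ⊕ Z/2Z.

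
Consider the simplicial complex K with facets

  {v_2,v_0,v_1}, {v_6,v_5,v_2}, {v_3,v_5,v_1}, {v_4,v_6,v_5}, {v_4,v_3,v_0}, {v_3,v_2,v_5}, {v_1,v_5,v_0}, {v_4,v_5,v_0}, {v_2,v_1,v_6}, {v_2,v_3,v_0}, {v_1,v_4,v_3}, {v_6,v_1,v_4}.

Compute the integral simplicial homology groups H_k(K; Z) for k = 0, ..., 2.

H_0 ≅ Z,  H_1 ≅ Z_2,  H_2 = 0.

We work with the vertex ordering v_0 < v_1 < v_2 < v_3 < v_4 < v_5 < v_6. The simplices of K, each written with vertices in increasing order, are:

  0-simplices (7): [v_0], [v_1], [v_2], [v_3], [v_4], [v_5], [v_6]
  1-simplices (18): (18 of them)
  2-simplices (12): (12 of them)

Hence C_0 ≅ Z^7, C_1 ≅ Z^18, C_2 ≅ Z^12.

Boundary ∂_1: C_1 → C_0 is given by ∂[p,q] = [q] − [p].
The resulting 7×18 matrix has rank 6, and its Smith normal form has invariant factors (1,1,1,1,1,1).

The boundary map ∂_2: C_2 → C_1 sends each 2-simplex [p,q,r] to [q,r] − [p,r] + [p,q]. For instance
  ∂[v_1,v_3,v_4] = [v_3,v_4] − [v_1,v_4] + [v_1,v_3],
  ∂[v_1,v_3,v_5] = [v_3,v_5] − [v_1,v_5] + [v_1,v_3].
The resulting 18×12 matrix has rank 12, and its Smith normal form has invariant factors (1,1,1,1,1,1,1,1,1,1,1,2).

Computing H_k = (kernel of ∂_k) / (image of ∂_{k+1}):

  H_0: rank C_0 − rank ∂_1 = 7 − 6 = 1, and the invariant factors of ∂_1 are all 1, so H_0 ≅ Z.
  H_1: rank ker ∂_1 − rank ∂_2 = (18 − 6) − 12 = 0, and ∂_2 has invariant factor 2 > 1, so H_1 ≅ Z_2.
  H_2: rank ker ∂_2 − rank ∂_3 = (12 − 12) − 0 = 0, and there is no ∂_3, so H_2 ≅ 0.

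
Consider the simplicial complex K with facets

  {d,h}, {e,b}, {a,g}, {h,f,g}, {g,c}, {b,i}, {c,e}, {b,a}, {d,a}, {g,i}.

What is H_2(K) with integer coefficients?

K has 9 vertices, 12 edges, 1 triangle.
rank ∂_2 = 1, rank ∂_3 = 0 ⇒ b_2 = 1 − 1 − 0 = 0. So H_2 ≅ 0.

H_2 = 0.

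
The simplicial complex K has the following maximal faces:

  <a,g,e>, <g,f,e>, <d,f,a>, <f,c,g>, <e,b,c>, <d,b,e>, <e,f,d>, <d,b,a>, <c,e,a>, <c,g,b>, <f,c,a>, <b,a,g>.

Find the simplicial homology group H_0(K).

H_0 = Z.

Order the vertices as a < b < c < d < e < f < g. Listing each simplex with vertices in this order, K has dimension 2 with simplices:

  0-simplices (7): a, b, c, d, e, f, g
  1-simplices (18): ab, ac, ad, ae, af, ag, bc, bd, be, bg, ce, cf, cg, de, df, ef, eg, fg
  2-simplices (12): abd, abg, ace, acf, adf, aeg, bce, bcg, bde, cfg, def, efg

giving chain groups C_0 ≅ Z^7, C_1 ≅ Z^18, C_2 ≅ Z^12.

The boundary map ∂_1: C_1 → C_0 maps an edge to its endpoints' difference, ∂[p,q] = q − p.
This gives a 7×18 integer matrix of rank 6; reducing to Smith normal form yields diagonal entries (1,1,1,1,1,1).

∂_2: C_2 → C_1 acts by ∂[p,q,r] = [q,r] − [p,r] + [p,q]. For instance
  ∂acf = cf − af + ac,
  ∂bcg = cg − bg + bc.
This gives a 18×12 integer matrix of rank 12; reducing to Smith normal form yields diagonal entries (1,1,1,1,1,1,1,1,1,1,1,2).

From H_k ≅ ker(∂_k) / im(∂_{k+1}) we obtain:

  H_0: rank C_0 − rank ∂_1 = 7 − 6 = 1, and the invariant factors of ∂_1 are all 1, so H_0 = Z.

(K is a triangulation of the real projective plane RP^2.)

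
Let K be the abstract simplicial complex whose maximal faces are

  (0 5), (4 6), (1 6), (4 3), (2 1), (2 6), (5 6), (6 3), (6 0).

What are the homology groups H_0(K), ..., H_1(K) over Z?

K has 7 vertices, 9 edges.
rank ∂_0 = 0, rank ∂_1 = 6 ⇒ b_0 = 7 − 0 − 6 = 1; all invariant factors of ∂_1 are 1 so no torsion. So H_0 ≅ Z.
rank ∂_1 = 6, rank ∂_2 = 0 ⇒ b_1 = 9 − 6 − 0 = 3. So H_1 ≅ Z^3.

H_0 ≅ Z,  H_1 ≅ Z^3.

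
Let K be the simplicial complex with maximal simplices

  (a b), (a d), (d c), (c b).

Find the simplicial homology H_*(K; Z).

H_0 = Z,  H_1 = Z.

Fix the vertex order a < b < c < d and write every simplex with vertices in increasing order. Then dim K = 1 and the simplices of K are:

  0-simplices (4): a, b, c, d
  1-simplices (4): ab, ad, bc, cd

Hence C_0 ≅ Z^4, C_1 ≅ Z^4.

The boundary map ∂_1: C_1 → C_0 maps an edge to its endpoints' difference, ∂[p,q] = q − p.
As a 4×4 matrix over Z this has rank 3, with invariant factors (1,1,1).

Now H_k = ker ∂_k / im ∂_{k+1}, so:

  H_0: rank C_0 − rank ∂_1 = 4 − 3 = 1, and the invariant factors of ∂_1 are all 1, so H_0 ≅ Z.
  H_1: rank ker ∂_1 − rank ∂_2 = (4 − 3) − 0 = 1, and there is no ∂_2, so H_1 ≅ Z.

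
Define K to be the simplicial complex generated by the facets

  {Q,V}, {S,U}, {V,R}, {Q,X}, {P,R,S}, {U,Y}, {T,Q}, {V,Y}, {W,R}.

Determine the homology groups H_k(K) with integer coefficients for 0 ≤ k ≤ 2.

H_0 = Z,  H_1 = Z,  H_2 = 0.

We work with the vertex ordering P < Q < R < S < T < U < V < W < X < Y. The simplices of K, each written with vertices in increasing order, are:

  0-simplices (10): P, Q, R, S, T, U, V, W, X, Y
  1-simplices (11): PR, PS, QT, QV, QX, RS, RV, RW, SU, UY, VY
  2-simplices (1): PRS

Hence C_0 ≅ Z^10, C_1 ≅ Z^11, C_2 ≅ Z^1.

Boundary ∂_1: C_1 → C_0 sends each edge [p,q] (with p < q) to q − p.
As a 10×11 matrix over Z this has rank 9, with invariant factors (1,1,1,1,1,1,1,1,1).

Boundary ∂_2: C_2 → C_1 acts by ∂[p,q,r] = [q,r] − [p,r] + [p,q]. For instance
  ∂PRS = RS − PS + PR.
As a 11×1 matrix over Z this has rank 1, with invariant factors (1).

Reading off H_k = ker ∂_k / im ∂_{k+1}:

  H_0: rank C_0 − rank ∂_1 = 10 − 9 = 1, and the invariant factors of ∂_1 are all 1, so H_0 = Z.
  H_1: rank ker ∂_1 − rank ∂_2 = (11 − 9) − 1 = 1, and the invariant factors of ∂_2 are all 1, so H_1 = Z.
  H_2: rank ker ∂_2 − rank ∂_3 = (1 − 1) − 0 = 0, and there is no ∂_3, so H_2 = 0.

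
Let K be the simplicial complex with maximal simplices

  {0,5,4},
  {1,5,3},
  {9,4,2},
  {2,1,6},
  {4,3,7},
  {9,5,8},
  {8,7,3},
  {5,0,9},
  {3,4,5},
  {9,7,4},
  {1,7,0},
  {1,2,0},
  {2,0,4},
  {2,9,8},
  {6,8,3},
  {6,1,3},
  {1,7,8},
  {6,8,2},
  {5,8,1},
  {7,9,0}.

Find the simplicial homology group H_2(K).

We work with the vertex ordering 0 < 1 < 2 < 3 < 4 < 5 < 6 < 7 < 8 < 9. The simplices of K, each written with vertices in increasing order, are:

  0-simplices (10): [0], [1], [2], [3], [4], [5], [6], [7], [8], [9]
  1-simplices (30): (30 of them)
  2-simplices (20): (20 of them)

Hence C_0 ≅ Z^10, C_1 ≅ Z^30, C_2 ≅ Z^20.

The boundary map ∂_1: C_1 → C_0 maps an edge to its endpoints' difference, ∂[p,q] = q − p.
This gives a 10×30 integer matrix of rank 9; reducing to Smith normal form yields diagonal entries (1,1,1,1,1,1,1,1,1).

The boundary map ∂_2: C_2 → C_1 maps a triangle to the signed sum of its edges. For instance
  ∂[1,2,6] = [2,6] − [1,6] + [1,2],
  ∂[1,7,8] = [7,8] − [1,8] + [1,7].
This gives a 30×20 integer matrix of rank 20; reducing to Smith normal form yields diagonal entries (1,1,1,1,1,1,1,1,1,1,1,1,1,1,1,1,1,1,1,2).

Now H_k = ker ∂_k / im ∂_{k+1}, so:

  H_2: rank ker ∂_2 − rank ∂_3 = (20 − 20) − 0 = 0, and there is no ∂_3, so H_2 = 0.

H_2 = 0.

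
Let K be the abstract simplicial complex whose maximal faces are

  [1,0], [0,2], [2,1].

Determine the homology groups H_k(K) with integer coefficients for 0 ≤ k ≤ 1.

Take the total order 0 < 1 < 2 on the vertex set. Then K (dimension 1) consists of the simplices:

  0-simplices (3): [0], [1], [2]
  1-simplices (3): [0,1], [0,2], [1,2]

so the chain groups are C_0 ≅ Z^3, C_1 ≅ Z^3.

∂_1: C_1 → C_0 is given by ∂[p,q] = [q] − [p]. For instance
  ∂[0,1] = [1] − [0].
The resulting 3×3 matrix has rank 2, and its Smith normal form has invariant factors (1,1).

From H_k ≅ ker(∂_k) / im(∂_{k+1}) we obtain:

  H_0: rank C_0 − rank ∂_1 = 3 − 2 = 1, and the invariant factors of ∂_1 are all 1, so H_0 ≅ Z.
  H_1: rank ker ∂_1 − rank ∂_2 = (3 − 2) − 0 = 1, and there is no ∂_2, so H_1 ≅ Z.

(K is a triangulation of the circle S^1.)

H_0 = Z,  H_1 = Z.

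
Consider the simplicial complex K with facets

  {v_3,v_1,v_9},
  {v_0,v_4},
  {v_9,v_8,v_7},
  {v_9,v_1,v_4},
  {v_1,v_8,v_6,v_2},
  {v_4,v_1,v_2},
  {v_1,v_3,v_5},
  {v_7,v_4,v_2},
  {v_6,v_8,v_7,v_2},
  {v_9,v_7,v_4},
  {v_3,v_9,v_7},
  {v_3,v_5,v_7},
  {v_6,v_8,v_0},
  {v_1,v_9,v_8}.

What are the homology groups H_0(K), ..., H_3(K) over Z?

H_0 ≅ Z,  H_1 ≅ Z,  H_2 ≅ Z,  H_3 = 0.

Fix the vertex order v_0 < v_1 < v_2 < v_3 < v_4 < v_5 < v_6 < v_7 < v_8 < v_9 and write every simplex with vertices in increasing order. Then dim K = 3 and the simplices of K are:

  0-simplices (10): [v_0], [v_1], [v_2], [v_3], [v_4], [v_5], [v_6], [v_7], [v_8], [v_9]
  1-simplices (25): (25 of them)
  2-simplices (18): (18 of them)
  3-simplices (2): [v_1,v_2,v_6,v_8], [v_2,v_6,v_7,v_8]

so the chain groups are C_0 ≅ Z^10, C_1 ≅ Z^25, C_2 ≅ Z^18, C_3 ≅ Z^2.

The boundary map ∂_1: C_1 → C_0 maps an edge to its endpoints' difference, ∂[p,q] = q − p. For instance
  ∂[v_7,v_8] = [v_8] − [v_7].
The resulting 10×25 matrix has rank 9, and its Smith normal form has invariant factors (1,1,1,1,1,1,1,1,1).

∂_2: C_2 → C_1 maps a triangle to the signed sum of its edges. For instance
  ∂[v_2,v_4,v_7] = [v_4,v_7] − [v_2,v_7] + [v_2,v_4],
  ∂[v_3,v_7,v_9] = [v_7,v_9] − [v_3,v_9] + [v_3,v_7].
As a 25×18 matrix over Z this has rank 15, with invariant factors (1,1,1,1,1,1,1,1,1,1,1,1,1,1,1).

Boundary ∂_3: C_3 → C_2 sends each 3-simplex σ to the alternating sum Σ_i (−1)^i (σ with its i-th vertex removed). For instance
  ∂[v_1,v_2,v_6,v_8] = [v_2,v_6,v_8] − [v_1,v_6,v_8] + [v_1,v_2,v_8] − [v_1,v_2,v_6],
  ∂[v_2,v_6,v_7,v_8] = [v_6,v_7,v_8] − [v_2,v_7,v_8] + [v_2,v_6,v_8] − [v_2,v_6,v_7].
As a 18×2 matrix over Z this has rank 2, with invariant factors (1,1).

From H_k ≅ ker(∂_k) / im(∂_{k+1}) we obtain:

  H_0: rank C_0 − rank ∂_1 = 10 − 9 = 1, and the invariant factors of ∂_1 are all 1, so H_0 ≅ Z.
  H_1: rank ker ∂_1 − rank ∂_2 = (25 − 9) − 15 = 1, and the invariant factors of ∂_2 are all 1, so H_1 ≅ Z.
  H_2: rank ker ∂_2 − rank ∂_3 = (18 − 15) − 2 = 1, and the invariant factors of ∂_3 are all 1, so H_2 ≅ Z.
  H_3: rank ker ∂_3 − rank ∂_4 = (2 − 2) − 0 = 0, and there is no ∂_4, so H_3 ≅ 0.

As a check, the Euler characteristic is 10 − 25 + 18 − 2 = 1, which agrees with 1 − 1 + 1 − 0 = 1.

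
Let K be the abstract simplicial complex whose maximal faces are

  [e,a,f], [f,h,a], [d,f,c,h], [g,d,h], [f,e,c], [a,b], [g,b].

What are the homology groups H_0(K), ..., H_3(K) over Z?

H_0 = Z,  H_1 = Z,  H_2 = 0,  H_3 = 0.

K has 8 vertices, 15 edges, 8 triangles, 1 3-simplex.
rank ∂_0 = 0, rank ∂_1 = 7 ⇒ b_0 = 8 − 0 − 7 = 1; all invariant factors of ∂_1 are 1 so no torsion. So H_0 = Z.
rank ∂_1 = 7, rank ∂_2 = 7 ⇒ b_1 = 15 − 7 − 7 = 1; all invariant factors of ∂_2 are 1 so no torsion. So H_1 = Z.
rank ∂_2 = 7, rank ∂_3 = 1 ⇒ b_2 = 8 − 7 − 1 = 0; all invariant factors of ∂_3 are 1 so no torsion. So H_2 = 0.
rank ∂_3 = 1, rank ∂_4 = 0 ⇒ b_3 = 1 − 1 − 0 = 0. So H_3 = 0.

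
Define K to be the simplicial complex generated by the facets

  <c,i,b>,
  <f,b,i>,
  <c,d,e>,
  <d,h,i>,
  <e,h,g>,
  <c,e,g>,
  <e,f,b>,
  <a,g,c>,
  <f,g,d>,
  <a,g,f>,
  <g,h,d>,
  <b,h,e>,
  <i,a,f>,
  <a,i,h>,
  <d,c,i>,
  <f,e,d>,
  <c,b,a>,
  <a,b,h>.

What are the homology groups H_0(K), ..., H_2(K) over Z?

H_0 ≅ Z,  H_1 ≅ Z ⊕ Z_2,  H_2 = 0.

Take the total order a < b < c < d < e < f < g < h < i on the vertex set. Then K (dimension 2) consists of the simplices:

  0-simplices (9): a, b, c, d, e, f, g, h, i
  1-simplices (27): ab, ac, af, ag, ah, ai, bc, be, bf, bh, bi, cd, ce, cg, ci, de, df, dg, dh, di, ef, eg, eh, fg, fi, gh, hi
  2-simplices (18): abc, abh, acg, afg, afi, ahi, bci, bef, beh, bfi, cde, cdi, ceg, def, dfg, dgh, dhi, egh

Hence C_0 ≅ Z^9, C_1 ≅ Z^27, C_2 ≅ Z^18.

Boundary ∂_1: C_1 → C_0 is given by ∂[p,q] = [q] − [p].
The 9×27 boundary matrix has rank 8 and Smith normal form diag(1,1,1,1,1,1,1,1).

The boundary map ∂_2: C_2 → C_1 acts by ∂[p,q,r] = [q,r] − [p,r] + [p,q]. For instance
  ∂acg = cg − ag + ac,
  ∂abh = bh − ah + ab.
The 27×18 boundary matrix has rank 18 and Smith normal form diag(1,1,1,1,1,1,1,1,1,1,1,1,1,1,1,1,1,2).

Now H_k = ker ∂_k / im ∂_{k+1}, so:

  H_0: rank C_0 − rank ∂_1 = 9 − 8 = 1, and the invariant factors of ∂_1 are all 1, so H_0 = Z.
  H_1: rank ker ∂_1 − rank ∂_2 = (27 − 8) − 18 = 1, and ∂_2 has invariant factor 2 > 1, so H_1 = Z ⊕ Z_2.
  H_2: rank ker ∂_2 − rank ∂_3 = (18 − 18) − 0 = 0, and there is no ∂_3, so H_2 = 0.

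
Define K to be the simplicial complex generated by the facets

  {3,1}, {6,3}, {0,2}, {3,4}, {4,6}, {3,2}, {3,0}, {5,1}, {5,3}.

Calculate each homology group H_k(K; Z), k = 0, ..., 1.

H_0 ≅ Z,  H_1 ≅ Z^3.

Take the total order 0 < 1 < 2 < 3 < 4 < 5 < 6 on the vertex set. Then K (dimension 1) consists of the simplices:

  0-simplices (7): [0], [1], [2], [3], [4], [5], [6]
  1-simplices (9): [0,2], [0,3], [1,3], [1,5], [2,3], [3,4], [3,5], [3,6], [4,6]

Hence C_0 ≅ Z^7, C_1 ≅ Z^9.

∂_1: C_1 → C_0 sends each edge [p,q] (with p < q) to q − p.
The 7×9 boundary matrix has rank 6 and Smith normal form diag(1,1,1,1,1,1).

Now H_k = ker ∂_k / im ∂_{k+1}, so:

  H_0: rank C_0 − rank ∂_1 = 7 − 6 = 1, and the invariant factors of ∂_1 are all 1, so H_0 ≅ Z.
  H_1: rank ker ∂_1 − rank ∂_2 = (9 − 6) − 0 = 3, and there is no ∂_2, so H_1 ≅ Z^3.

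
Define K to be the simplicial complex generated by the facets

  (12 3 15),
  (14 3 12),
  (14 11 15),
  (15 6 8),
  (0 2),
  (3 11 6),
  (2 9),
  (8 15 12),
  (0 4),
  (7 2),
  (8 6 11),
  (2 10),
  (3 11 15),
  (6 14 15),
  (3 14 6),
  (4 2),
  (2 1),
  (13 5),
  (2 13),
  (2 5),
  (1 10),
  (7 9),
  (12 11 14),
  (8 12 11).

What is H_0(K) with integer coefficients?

Fix the vertex order 0 < 1 < 2 < 3 < 4 < 5 < 6 < 7 < 8 < 9 < 10 < 11 < 12 < 13 < 14 < 15 and write every simplex with vertices in increasing order. Then dim K = 2 and the simplices of K are:

  0-simplices (16): [0], [1], [2], [3], [4], [5], [6], [7], [8], [9], [10], [11], [12], [13], [14], [15]
  1-simplices (30): (30 of them)
  2-simplices (12): [3,6,11], [3,6,14], [3,11,15], [3,12,14], [3,12,15], [6,8,11], [6,8,15], [6,14,15], [8,11,12], [8,12,15], [11,12,14], [11,14,15]

so the chain groups are C_0 ≅ Z^16, C_1 ≅ Z^30, C_2 ≅ Z^12.

∂_1: C_1 → C_0 is given by ∂[p,q] = [q] − [p].
The 16×30 boundary matrix has rank 14 and Smith normal form diag(1,1,1,1,1,1,1,1,1,1,1,1,1,1).

The boundary map ∂_2: C_2 → C_1 acts by ∂[p,q,r] = [q,r] − [p,r] + [p,q]. For instance
  ∂[3,12,14] = [12,14] − [3,14] + [3,12],
  ∂[6,14,15] = [14,15] − [6,15] + [6,14].
The 30×12 boundary matrix has rank 12 and Smith normal form diag(1,1,1,1,1,1,1,1,1,1,1,2).

Reading off H_k = ker ∂_k / im ∂_{k+1}:

  H_0: rank C_0 − rank ∂_1 = 16 − 14 = 2, and the invariant factors of ∂_1 are all 1, so H_0 ≅ Z^2.

H_0 = Z^2.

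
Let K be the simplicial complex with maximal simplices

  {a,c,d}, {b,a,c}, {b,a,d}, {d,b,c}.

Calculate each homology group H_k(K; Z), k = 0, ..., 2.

We work with the vertex ordering a < b < c < d. The simplices of K, each written with vertices in increasing order, are:

  0-simplices (4): a, b, c, d
  1-simplices (6): ab, ac, ad, bc, bd, cd
  2-simplices (4): abc, abd, acd, bcd

Hence C_0 ≅ Z^4, C_1 ≅ Z^6, C_2 ≅ Z^4.

Boundary ∂_1: C_1 → C_0 maps an edge to its endpoints' difference, ∂[p,q] = q − p. For instance
  ∂ac = c − a.
The 4×6 boundary matrix has rank 3 and Smith normal form diag(1,1,1).

The boundary map ∂_2: C_2 → C_1 sends each 2-simplex [p,q,r] to [q,r] − [p,r] + [p,q]. For instance
  ∂bcd = cd − bd + bc,
  ∂acd = cd − ad + ac.
The resulting 6×4 matrix has rank 3, and its Smith normal form has invariant factors (1,1,1).

From H_k ≅ ker(∂_k) / im(∂_{k+1}) we obtain:

  H_0: rank C_0 − rank ∂_1 = 4 − 3 = 1, and the invariant factors of ∂_1 are all 1, so H_0 = Z.
  H_1: rank ker ∂_1 − rank ∂_2 = (6 − 3) − 3 = 0, and the invariant factors of ∂_2 are all 1, so H_1 = 0.
  H_2: rank ker ∂_2 − rank ∂_3 = (4 − 3) − 0 = 1, and there is no ∂_3, so H_2 = Z.

As a check, the Euler characteristic is 4 − 6 + 4 = 2, which agrees with 1 − 0 + 1 = 2.

H_0 ≅ Z,  H_1 = 0,  H_2 ≅ Z.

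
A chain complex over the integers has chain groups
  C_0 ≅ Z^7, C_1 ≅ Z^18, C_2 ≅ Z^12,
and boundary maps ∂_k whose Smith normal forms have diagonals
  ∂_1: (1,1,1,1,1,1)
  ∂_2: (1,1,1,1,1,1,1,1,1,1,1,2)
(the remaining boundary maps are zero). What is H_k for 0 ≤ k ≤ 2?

H_0: b_0 = 7 − 0 − 6 = 1; torsion from ∂_1 factors > 1: none. So H_0 ≅ Z.
H_1: b_1 = 18 − 6 − 12 = 0; torsion from ∂_2 factors > 1: [2]. So H_1 ≅ Z/2.
H_2: b_2 = 12 − 12 − 0 = 0; torsion from ∂_3 factors > 1: none. So H_2 ≅ 0.

H_0 ≅ Z,  H_1 ≅ Z/2,  H_2 = 0.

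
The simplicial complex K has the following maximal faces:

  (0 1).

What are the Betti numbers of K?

K has 2 vertices, 1 edge.
rank ∂_0 = 0, rank ∂_1 = 1 ⇒ b_0 = 2 − 0 − 1 = 1; all invariant factors of ∂_1 are 1 so no torsion. So H_0 = Z.
rank ∂_1 = 1, rank ∂_2 = 0 ⇒ b_1 = 1 − 1 − 0 = 0. So H_1 = 0.

b_0 = 1, b_1 = 0.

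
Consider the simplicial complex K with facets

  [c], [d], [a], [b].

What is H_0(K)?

Take the total order a < b < c < d on the vertex set. Then K (dimension 0) consists of the simplices:

  0-simplices (4): a, b, c, d

so the chain groups are C_0 ≅ Z^4.

Computing H_k = (kernel of ∂_k) / (image of ∂_{k+1}):

  H_0: rank C_0 − rank ∂_1 = 4 − 0 = 4, and there is no ∂_1, so H_0 ≅ Z^4.

H_0 ≅ Z^4.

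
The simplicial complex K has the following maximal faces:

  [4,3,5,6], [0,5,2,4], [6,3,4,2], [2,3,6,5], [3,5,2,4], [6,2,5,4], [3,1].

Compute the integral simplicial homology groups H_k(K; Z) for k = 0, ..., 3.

Order the vertices as 0 < 1 < 2 < 3 < 4 < 5 < 6. Listing each simplex with vertices in this order, K has dimension 3 with simplices:

  0-simplices (7): [0], [1], [2], [3], [4], [5], [6]
  1-simplices (14): [0,2], [0,4], [0,5], [1,3], [2,3], [2,4], [2,5], [2,6], [3,4], [3,5], [3,6], [4,5], [4,6], [5,6]
  2-simplices (13): [0,2,4], [0,2,5], [0,4,5], [2,3,4], [2,3,5], [2,3,6], [2,4,5], [2,4,6], [2,5,6], [3,4,5], [3,4,6], [3,5,6], [4,5,6]
  3-simplices (6): [0,2,4,5], [2,3,4,5], [2,3,4,6], [2,3,5,6], [2,4,5,6], [3,4,5,6]

Hence C_0 ≅ Z^7, C_1 ≅ Z^14, C_2 ≅ Z^13, C_3 ≅ Z^6.

The boundary map ∂_1: C_1 → C_0 maps an edge to its endpoints' difference, ∂[p,q] = q − p. For instance
  ∂[1,3] = [3] − [1].
The 7×14 boundary matrix has rank 6 and Smith normal form diag(1,1,1,1,1,1).

Boundary ∂_2: C_2 → C_1 sends each 2-simplex [p,q,r] to [q,r] − [p,r] + [p,q]. For instance
  ∂[0,2,5] = [2,5] − [0,5] + [0,2],
  ∂[4,5,6] = [5,6] − [4,6] + [4,5].
As a 14×13 matrix over Z this has rank 8, with invariant factors (1,1,1,1,1,1,1,1).

Boundary ∂_3: C_3 → C_2 sends each 3-simplex σ to the alternating sum Σ_i (−1)^i (σ with its i-th vertex removed). For instance
  ∂[2,4,5,6] = [4,5,6] − [2,5,6] + [2,4,6] − [2,4,5],
  ∂[0,2,4,5] = [2,4,5] − [0,4,5] + [0,2,5] − [0,2,4].
The resulting 13×6 matrix has rank 5, and its Smith normal form has invariant factors (1,1,1,1,1).

Reading off H_k = ker ∂_k / im ∂_{k+1}:

  H_0: rank C_0 − rank ∂_1 = 7 − 6 = 1, and the invariant factors of ∂_1 are all 1, so H_0 ≅ Z.
  H_1: rank ker ∂_1 − rank ∂_2 = (14 − 6) − 8 = 0, and the invariant factors of ∂_2 are all 1, so H_1 ≅ 0.
  H_2: rank ker ∂_2 − rank ∂_3 = (13 − 8) − 5 = 0, and the invariant factors of ∂_3 are all 1, so H_2 ≅ 0.
  H_3: rank ker ∂_3 − rank ∂_4 = (6 − 5) − 0 = 1, and there is no ∂_4, so H_3 ≅ Z.

H_0 = Z,  H_1 = 0,  H_2 = 0,  H_3 = Z.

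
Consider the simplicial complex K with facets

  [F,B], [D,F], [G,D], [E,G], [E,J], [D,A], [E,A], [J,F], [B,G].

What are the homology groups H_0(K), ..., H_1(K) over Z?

H_0 ≅ Z,  H_1 ≅ Z^3.

Order the vertices as A < B < D < E < F < G < J. Listing each simplex with vertices in this order, K has dimension 1 with simplices:

  0-simplices (7): A, B, D, E, F, G, J
  1-simplices (9): AD, AE, BF, BG, DF, DG, EG, EJ, FJ

Hence C_0 ≅ Z^7, C_1 ≅ Z^9.

∂_1: C_1 → C_0 is given by ∂[p,q] = [q] − [p].
This gives a 7×9 integer matrix of rank 6; reducing to Smith normal form yields diagonal entries (1,1,1,1,1,1).

Computing H_k = (kernel of ∂_k) / (image of ∂_{k+1}):

  H_0: rank C_0 − rank ∂_1 = 7 − 6 = 1, and the invariant factors of ∂_1 are all 1, so H_0 = Z.
  H_1: rank ker ∂_1 − rank ∂_2 = (9 − 6) − 0 = 3, and there is no ∂_2, so H_1 = Z^3.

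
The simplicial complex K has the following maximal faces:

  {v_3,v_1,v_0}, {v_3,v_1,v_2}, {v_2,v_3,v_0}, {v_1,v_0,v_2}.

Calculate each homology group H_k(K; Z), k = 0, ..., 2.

K has 4 vertices, 6 edges, 4 triangles.
rank ∂_0 = 0, rank ∂_1 = 3 ⇒ b_0 = 4 − 0 − 3 = 1; all invariant factors of ∂_1 are 1 so no torsion. So H_0 = Z.
rank ∂_1 = 3, rank ∂_2 = 3 ⇒ b_1 = 6 − 3 − 3 = 0; all invariant factors of ∂_2 are 1 so no torsion. So H_1 = 0.
rank ∂_2 = 3, rank ∂_3 = 0 ⇒ b_2 = 4 − 3 − 0 = 1. So H_2 = Z.

H_0 ≅ Z,  H_1 = 0,  H_2 ≅ Z.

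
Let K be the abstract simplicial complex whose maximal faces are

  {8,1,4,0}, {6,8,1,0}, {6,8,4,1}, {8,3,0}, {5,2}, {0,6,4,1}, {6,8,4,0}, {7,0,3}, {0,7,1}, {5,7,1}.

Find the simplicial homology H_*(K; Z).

Fix the vertex order 0 < 1 < 2 < 3 < 4 < 5 < 6 < 7 < 8 and write every simplex with vertices in increasing order. Then dim K = 3 and the simplices of K are:

  0-simplices (9): [0], [1], [2], [3], [4], [5], [6], [7], [8]
  1-simplices (18): [0,1], [0,3], [0,4], [0,6], [0,7], [0,8], [1,4], [1,5], [1,6], [1,7], [1,8], [2,5], [3,7], [3,8], [4,6], [4,8], [5,7], [6,8]
  2-simplices (14): [0,1,4], [0,1,6], [0,1,7], [0,1,8], [0,3,7], [0,3,8], [0,4,6], [0,4,8], [0,6,8], [1,4,6], [1,4,8], [1,5,7], [1,6,8], [4,6,8]
  3-simplices (5): [0,1,4,6], [0,1,4,8], [0,1,6,8], [0,4,6,8], [1,4,6,8]

giving chain groups C_0 ≅ Z^9, C_1 ≅ Z^18, C_2 ≅ Z^14, C_3 ≅ Z^5.

The boundary map ∂_1: C_1 → C_0 is given by ∂[p,q] = [q] − [p]. For instance
  ∂[1,8] = [8] − [1].
As a 9×18 matrix over Z this has rank 8, with invariant factors (1,1,1,1,1,1,1,1).

Boundary ∂_2: C_2 → C_1 maps a triangle to the signed sum of its edges. For instance
  ∂[0,3,7] = [3,7] − [0,7] + [0,3],
  ∂[0,4,6] = [4,6] − [0,6] + [0,4].
The 18×14 boundary matrix has rank 10 and Smith normal form diag(1,1,1,1,1,1,1,1,1,1).

The boundary map ∂_3: C_3 → C_2 sends each 3-simplex σ to the alternating sum Σ_i (−1)^i (σ with its i-th vertex removed). For instance
  ∂[0,1,4,8] = [1,4,8] − [0,4,8] + [0,1,8] − [0,1,4],
  ∂[0,1,4,6] = [1,4,6] − [0,4,6] + [0,1,6] − [0,1,4].
As a 14×5 matrix over Z this has rank 4, with invariant factors (1,1,1,1).

From H_k ≅ ker(∂_k) / im(∂_{k+1}) we obtain:

  H_0: rank C_0 − rank ∂_1 = 9 − 8 = 1, and the invariant factors of ∂_1 are all 1, so H_0 = Z.
  H_1: rank ker ∂_1 − rank ∂_2 = (18 − 8) − 10 = 0, and the invariant factors of ∂_2 are all 1, so H_1 = 0.
  H_2: rank ker ∂_2 − rank ∂_3 = (14 − 10) − 4 = 0, and the invariant factors of ∂_3 are all 1, so H_2 = 0.
  H_3: rank ker ∂_3 − rank ∂_4 = (5 − 4) − 0 = 1, and there is no ∂_4, so H_3 = Z.

H_0 = Z,  H_1 = 0,  H_2 = 0,  H_3 = Z.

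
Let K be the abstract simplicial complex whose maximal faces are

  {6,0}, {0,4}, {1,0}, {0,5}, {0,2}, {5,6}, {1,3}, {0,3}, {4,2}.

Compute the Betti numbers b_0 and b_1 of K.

b_0 = 1, b_1 = 3.

Fix the vertex order 0 < 1 < 2 < 3 < 4 < 5 < 6 and write every simplex with vertices in increasing order. Then dim K = 1 and the simplices of K are:

  0-simplices (7): [0], [1], [2], [3], [4], [5], [6]
  1-simplices (9): [0,1], [0,2], [0,3], [0,4], [0,5], [0,6], [1,3], [2,4], [5,6]

giving chain groups C_0 ≅ Z^7, C_1 ≅ Z^9.

The boundary map ∂_1: C_1 → C_0 sends each edge [p,q] (with p < q) to q − p. For instance
  ∂[5,6] = [6] − [5].
The 7×9 boundary matrix has rank 6 and Smith normal form diag(1,1,1,1,1,1).

Reading off H_k = ker ∂_k / im ∂_{k+1}:

  H_0: rank C_0 − rank ∂_1 = 7 − 6 = 1, and the invariant factors of ∂_1 are all 1, so H_0 = Z.
  H_1: rank ker ∂_1 − rank ∂_2 = (9 − 6) − 0 = 3, and there is no ∂_2, so H_1 = Z^3.

As a check, the Euler characteristic is 7 − 9 = -2, which agrees with 1 − 3 = -2.

Hence the Betti numbers are b_0 = 1, b_1 = 3.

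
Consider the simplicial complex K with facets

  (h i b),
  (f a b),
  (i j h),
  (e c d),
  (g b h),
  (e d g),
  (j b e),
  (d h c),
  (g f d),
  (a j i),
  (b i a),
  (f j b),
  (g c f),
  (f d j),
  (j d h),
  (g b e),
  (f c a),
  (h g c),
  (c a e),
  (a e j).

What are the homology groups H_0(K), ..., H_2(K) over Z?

Take the total order a < b < c < d < e < f < g < h < i < j on the vertex set. Then K (dimension 2) consists of the simplices:

  0-simplices (10): a, b, c, d, e, f, g, h, i, j
  1-simplices (30): ab, ac, ae, af, ai, aj, be, bf, bg, bh, bi, bj, cd, ce, cf, cg, ch, de, df, dg, dh, dj, eg, ej, fg, fj, gh, hi, hj, ij
  2-simplices (20): abf, abi, ace, acf, aej, aij, beg, bej, bfj, bgh, bhi, cde, cdh, cfg, cgh, deg, dfg, dfj, dhj, hij

so the chain groups are C_0 ≅ Z^10, C_1 ≅ Z^30, C_2 ≅ Z^20.

Boundary ∂_1: C_1 → C_0 sends each edge [p,q] (with p < q) to q − p.
As a 10×30 matrix over Z this has rank 9, with invariant factors (1,1,1,1,1,1,1,1,1).

The boundary map ∂_2: C_2 → C_1 acts by ∂[p,q,r] = [q,r] − [p,r] + [p,q]. For instance
  ∂abi = bi − ai + ab,
  ∂bgh = gh − bh + bg.
As a 30×20 matrix over Z this has rank 20, with invariant factors (1,1,1,1,1,1,1,1,1,1,1,1,1,1,1,1,1,1,1,2).

Now H_k = ker ∂_k / im ∂_{k+1}, so:

  H_0: rank C_0 − rank ∂_1 = 10 − 9 = 1, and the invariant factors of ∂_1 are all 1, so H_0 ≅ Z.
  H_1: rank ker ∂_1 − rank ∂_2 = (30 − 9) − 20 = 1, and ∂_2 has invariant factor 2 > 1, so H_1 ≅ Z ⊕ Z_2.
  H_2: rank ker ∂_2 − rank ∂_3 = (20 − 20) − 0 = 0, and there is no ∂_3, so H_2 ≅ 0.

H_0 = Z,  H_1 = Z ⊕ Z_2,  H_2 = 0.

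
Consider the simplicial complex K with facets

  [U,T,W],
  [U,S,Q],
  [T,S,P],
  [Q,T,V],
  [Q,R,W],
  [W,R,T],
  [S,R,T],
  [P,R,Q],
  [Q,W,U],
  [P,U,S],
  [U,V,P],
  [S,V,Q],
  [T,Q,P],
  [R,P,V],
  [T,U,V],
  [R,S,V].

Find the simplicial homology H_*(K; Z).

H_0 ≅ Z,  H_1 ≅ Z^2,  H_2 ≅ Z.

Order the vertices as P < Q < R < S < T < U < V < W. Listing each simplex with vertices in this order, K has dimension 2 with simplices:

  0-simplices (8): P, Q, R, S, T, U, V, W
  1-simplices (24): PQ, PR, PS, PT, PU, PV, QR, QS, QT, QU, QV, QW, RS, RT, RV, RW, ST, SU, SV, TU, TV, TW, UV, UW
  2-simplices (16): PQR, PQT, PRV, PST, PSU, PUV, QRW, QSU, QSV, QTV, QUW, RST, RSV, RTW, TUV, TUW

giving chain groups C_0 ≅ Z^8, C_1 ≅ Z^24, C_2 ≅ Z^16.

Boundary ∂_1: C_1 → C_0 sends each edge [p,q] (with p < q) to q − p. For instance
  ∂QU = U − Q.
As a 8×24 matrix over Z this has rank 7, with invariant factors (1,1,1,1,1,1,1).

∂_2: C_2 → C_1 maps a triangle to the signed sum of its edges. For instance
  ∂PST = ST − PT + PS,
  ∂RSV = SV − RV + RS.
The 24×16 boundary matrix has rank 15 and Smith normal form diag(1,1,1,1,1,1,1,1,1,1,1,1,1,1,1).

Reading off H_k = ker ∂_k / im ∂_{k+1}:

  H_0: rank C_0 − rank ∂_1 = 8 − 7 = 1, and the invariant factors of ∂_1 are all 1, so H_0 ≅ Z.
  H_1: rank ker ∂_1 − rank ∂_2 = (24 − 7) − 15 = 2, and the invariant factors of ∂_2 are all 1, so H_1 ≅ Z^2.
  H_2: rank ker ∂_2 − rank ∂_3 = (16 − 15) − 0 = 1, and there is no ∂_3, so H_2 ≅ Z.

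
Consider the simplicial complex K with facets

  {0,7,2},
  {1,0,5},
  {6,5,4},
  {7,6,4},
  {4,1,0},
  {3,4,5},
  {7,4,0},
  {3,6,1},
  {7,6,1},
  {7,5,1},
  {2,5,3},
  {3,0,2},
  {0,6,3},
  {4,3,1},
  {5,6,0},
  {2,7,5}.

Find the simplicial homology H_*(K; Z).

H_0 = Z,  H_1 = Z^2,  H_2 = Z.

Order the vertices as 0 < 1 < 2 < 3 < 4 < 5 < 6 < 7. Listing each simplex with vertices in this order, K has dimension 2 with simplices:

  0-simplices (8): [0], [1], [2], [3], [4], [5], [6], [7]
  1-simplices (24): (24 of them)
  2-simplices (16): [0,1,4], [0,1,5], [0,2,3], [0,2,7], [0,3,6], [0,4,7], [0,5,6], [1,3,4], [1,3,6], [1,5,7], [1,6,7], [2,3,5], [2,5,7], [3,4,5], [4,5,6], [4,6,7]

so the chain groups are C_0 ≅ Z^8, C_1 ≅ Z^24, C_2 ≅ Z^16.

Boundary ∂_1: C_1 → C_0 maps an edge to its endpoints' difference, ∂[p,q] = q − p. For instance
  ∂[0,6] = [6] − [0].
The resulting 8×24 matrix has rank 7, and its Smith normal form has invariant factors (1,1,1,1,1,1,1).

Boundary ∂_2: C_2 → C_1 acts by ∂[p,q,r] = [q,r] − [p,r] + [p,q]. For instance
  ∂[0,3,6] = [3,6] − [0,6] + [0,3],
  ∂[0,1,4] = [1,4] − [0,4] + [0,1].
The resulting 24×16 matrix has rank 15, and its Smith normal form has invariant factors (1,1,1,1,1,1,1,1,1,1,1,1,1,1,1).

Reading off H_k = ker ∂_k / im ∂_{k+1}:

  H_0: rank C_0 − rank ∂_1 = 8 − 7 = 1, and the invariant factors of ∂_1 are all 1, so H_0 ≅ Z.
  H_1: rank ker ∂_1 − rank ∂_2 = (24 − 7) − 15 = 2, and the invariant factors of ∂_2 are all 1, so H_1 ≅ Z^2.
  H_2: rank ker ∂_2 − rank ∂_3 = (16 − 15) − 0 = 1, and there is no ∂_3, so H_2 ≅ Z.

(K is a triangulation of the torus T^2.)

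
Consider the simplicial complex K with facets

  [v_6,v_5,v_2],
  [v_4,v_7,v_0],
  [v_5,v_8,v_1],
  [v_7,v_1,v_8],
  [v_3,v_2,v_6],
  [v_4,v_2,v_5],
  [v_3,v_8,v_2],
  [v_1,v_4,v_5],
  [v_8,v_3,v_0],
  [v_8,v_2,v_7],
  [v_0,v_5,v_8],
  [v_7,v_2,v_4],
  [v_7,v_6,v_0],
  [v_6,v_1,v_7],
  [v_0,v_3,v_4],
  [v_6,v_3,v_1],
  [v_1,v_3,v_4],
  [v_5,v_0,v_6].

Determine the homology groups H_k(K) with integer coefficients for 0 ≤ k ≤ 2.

Order the vertices as v_0 < v_1 < v_2 < v_3 < v_4 < v_5 < v_6 < v_7 < v_8. Listing each simplex with vertices in this order, K has dimension 2 with simplices:

  0-simplices (9): [v_0], [v_1], [v_2], [v_3], [v_4], [v_5], [v_6], [v_7], [v_8]
  1-simplices (27): (27 of them)
  2-simplices (18): (18 of them)

so the chain groups are C_0 ≅ Z^9, C_1 ≅ Z^27, C_2 ≅ Z^18.

Boundary ∂_1: C_1 → C_0 sends each edge [p,q] (with p < q) to q − p. For instance
  ∂[v_6,v_7] = [v_7] − [v_6].
As a 9×27 matrix over Z this has rank 8, with invariant factors (1,1,1,1,1,1,1,1).

The boundary map ∂_2: C_2 → C_1 sends each 2-simplex [p,q,r] to [q,r] − [p,r] + [p,q]. For instance
  ∂[v_2,v_5,v_6] = [v_5,v_6] − [v_2,v_6] + [v_2,v_5],
  ∂[v_0,v_3,v_8] = [v_3,v_8] − [v_0,v_8] + [v_0,v_3].
As a 27×18 matrix over Z this has rank 17, with invariant factors (1,1,1,1,1,1,1,1,1,1,1,1,1,1,1,1,1).

Now H_k = ker ∂_k / im ∂_{k+1}, so:

  H_0: rank C_0 − rank ∂_1 = 9 − 8 = 1, and the invariant factors of ∂_1 are all 1, so H_0 = Z.
  H_1: rank ker ∂_1 − rank ∂_2 = (27 − 8) − 17 = 2, and the invariant factors of ∂_2 are all 1, so H_1 = Z^2.
  H_2: rank ker ∂_2 − rank ∂_3 = (18 − 17) − 0 = 1, and there is no ∂_3, so H_2 = Z.

H_0 ≅ Z,  H_1 ≅ Z^2,  H_2 ≅ Z.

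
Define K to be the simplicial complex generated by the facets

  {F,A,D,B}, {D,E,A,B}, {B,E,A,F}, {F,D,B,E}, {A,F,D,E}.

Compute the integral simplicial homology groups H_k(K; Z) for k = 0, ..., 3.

Fix the vertex order A < B < D < E < F and write every simplex with vertices in increasing order. Then dim K = 3 and the simplices of K are:

  0-simplices (5): A, B, D, E, F
  1-simplices (10): AB, AD, AE, AF, BD, BE, BF, DE, DF, EF
  2-simplices (10): ABD, ABE, ABF, ADE, ADF, AEF, BDE, BDF, BEF, DEF
  3-simplices (5): ABDE, ABDF, ABEF, ADEF, BDEF

giving chain groups C_0 ≅ Z^5, C_1 ≅ Z^10, C_2 ≅ Z^10, C_3 ≅ Z^5.

Boundary ∂_1: C_1 → C_0 is given by ∂[p,q] = [q] − [p]. For instance
  ∂EF = F − E.
The 5×10 boundary matrix has rank 4 and Smith normal form diag(1,1,1,1).

The boundary map ∂_2: C_2 → C_1 maps a triangle to the signed sum of its edges. For instance
  ∂BDE = DE − BE + BD,
  ∂ABF = BF − AF + AB.
The 10×10 boundary matrix has rank 6 and Smith normal form diag(1,1,1,1,1,1).

The boundary map ∂_3: C_3 → C_2 sends each 3-simplex σ to the alternating sum Σ_i (−1)^i (σ with its i-th vertex removed). For instance
  ∂ABDF = BDF − ADF + ABF − ABD,
  ∂BDEF = DEF − BEF + BDF − BDE.
The resulting 10×5 matrix has rank 4, and its Smith normal form has invariant factors (1,1,1,1).

From H_k ≅ ker(∂_k) / im(∂_{k+1}) we obtain:

  H_0: rank C_0 − rank ∂_1 = 5 − 4 = 1, and the invariant factors of ∂_1 are all 1, so H_0 = Z.
  H_1: rank ker ∂_1 − rank ∂_2 = (10 − 4) − 6 = 0, and the invariant factors of ∂_2 are all 1, so H_1 = 0.
  H_2: rank ker ∂_2 − rank ∂_3 = (10 − 6) − 4 = 0, and the invariant factors of ∂_3 are all 1, so H_2 = 0.
  H_3: rank ker ∂_3 − rank ∂_4 = (5 − 4) − 0 = 1, and there is no ∂_4, so H_3 = Z.

H_0 = Z,  H_1 = 0,  H_2 = 0,  H_3 = Z.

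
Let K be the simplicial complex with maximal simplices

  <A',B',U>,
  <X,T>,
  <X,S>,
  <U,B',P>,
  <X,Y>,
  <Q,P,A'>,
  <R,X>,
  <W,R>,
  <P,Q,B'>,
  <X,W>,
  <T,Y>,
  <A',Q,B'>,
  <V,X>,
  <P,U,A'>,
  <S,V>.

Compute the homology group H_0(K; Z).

Take the total order P < Q < R < S < T < U < V < W < X < Y < A' < B' on the vertex set. Then K (dimension 2) consists of the simplices:

  0-simplices (12): [P], [Q], [R], [S], [T], [U], [V], [W], [X], [Y], [A'], [B']
  1-simplices (18): [P,Q], [P,U], [P,A'], [P,B'], [Q,A'], [Q,B'], [R,W], [R,X], [S,V], [S,X], [T,X], [T,Y], [U,A'], [U,B'], [V,X], [W,X], [X,Y], [A',B']
  2-simplices (6): [P,Q,A'], [P,Q,B'], [P,U,A'], [P,U,B'], [Q,A',B'], [U,A',B']

so the chain groups are C_0 ≅ Z^12, C_1 ≅ Z^18, C_2 ≅ Z^6.

The boundary map ∂_1: C_1 → C_0 maps an edge to its endpoints' difference, ∂[p,q] = q − p.
As a 12×18 matrix over Z this has rank 10, with invariant factors (1,1,1,1,1,1,1,1,1,1).

Boundary ∂_2: C_2 → C_1 acts by ∂[p,q,r] = [q,r] − [p,r] + [p,q]. For instance
  ∂[P,Q,A'] = [Q,A'] − [P,A'] + [P,Q],
  ∂[P,U,B'] = [U,B'] − [P,B'] + [P,U].
As a 18×6 matrix over Z this has rank 5, with invariant factors (1,1,1,1,1).

Computing H_k = (kernel of ∂_k) / (image of ∂_{k+1}):

  H_0: rank C_0 − rank ∂_1 = 12 − 10 = 2, and the invariant factors of ∂_1 are all 1, so H_0 = Z^2.

H_0 ≅ Z^2.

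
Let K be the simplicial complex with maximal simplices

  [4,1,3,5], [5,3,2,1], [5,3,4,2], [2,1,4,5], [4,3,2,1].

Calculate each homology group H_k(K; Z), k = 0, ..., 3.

K has 5 vertices, 10 edges, 10 triangles, 5 3-simplices.
rank ∂_0 = 0, rank ∂_1 = 4 ⇒ b_0 = 5 − 0 − 4 = 1; all invariant factors of ∂_1 are 1 so no torsion. So H_0 = Z.
rank ∂_1 = 4, rank ∂_2 = 6 ⇒ b_1 = 10 − 4 − 6 = 0; all invariant factors of ∂_2 are 1 so no torsion. So H_1 = 0.
rank ∂_2 = 6, rank ∂_3 = 4 ⇒ b_2 = 10 − 6 − 4 = 0; all invariant factors of ∂_3 are 1 so no torsion. So H_2 = 0.
rank ∂_3 = 4, rank ∂_4 = 0 ⇒ b_3 = 5 − 4 − 0 = 1. So H_3 = Z.

H_0 ≅ Z,  H_1 = 0,  H_2 = 0,  H_3 ≅ Z.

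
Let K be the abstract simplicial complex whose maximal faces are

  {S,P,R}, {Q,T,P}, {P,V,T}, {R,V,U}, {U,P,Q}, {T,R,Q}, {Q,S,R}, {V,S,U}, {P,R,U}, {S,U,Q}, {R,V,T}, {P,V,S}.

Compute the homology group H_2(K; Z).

Order the vertices as P < Q < R < S < T < U < V. Listing each simplex with vertices in this order, K has dimension 2 with simplices:

  0-simplices (7): P, Q, R, S, T, U, V
  1-simplices (18): PQ, PR, PS, PT, PU, PV, QR, QS, QT, QU, RS, RT, RU, RV, SU, SV, TV, UV
  2-simplices (12): PQT, PQU, PRS, PRU, PSV, PTV, QRS, QRT, QSU, RTV, RUV, SUV

so the chain groups are C_0 ≅ Z^7, C_1 ≅ Z^18, C_2 ≅ Z^12.

Boundary ∂_1: C_1 → C_0 sends each edge [p,q] (with p < q) to q − p.
This gives a 7×18 integer matrix of rank 6; reducing to Smith normal form yields diagonal entries (1,1,1,1,1,1).

Boundary ∂_2: C_2 → C_1 maps a triangle to the signed sum of its edges. For instance
  ∂SUV = UV − SV + SU,
  ∂PQU = QU − PU + PQ.
As a 18×12 matrix over Z this has rank 12, with invariant factors (1,1,1,1,1,1,1,1,1,1,1,2).

From H_k ≅ ker(∂_k) / im(∂_{k+1}) we obtain:

  H_2: rank ker ∂_2 − rank ∂_3 = (12 − 12) − 0 = 0, and there is no ∂_3, so H_2 ≅ 0.

H_2 = 0.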